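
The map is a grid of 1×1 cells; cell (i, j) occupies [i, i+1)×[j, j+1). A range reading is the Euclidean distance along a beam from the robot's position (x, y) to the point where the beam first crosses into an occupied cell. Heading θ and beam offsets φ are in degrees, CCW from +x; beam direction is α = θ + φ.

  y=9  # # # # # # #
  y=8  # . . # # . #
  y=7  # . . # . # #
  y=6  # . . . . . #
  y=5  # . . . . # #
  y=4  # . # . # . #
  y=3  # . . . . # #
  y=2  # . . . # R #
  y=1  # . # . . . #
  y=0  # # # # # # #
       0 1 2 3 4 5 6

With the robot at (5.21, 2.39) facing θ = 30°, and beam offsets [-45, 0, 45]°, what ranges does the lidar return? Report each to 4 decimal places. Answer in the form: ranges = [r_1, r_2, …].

beam 1: φ=-45°, α=345°
  direction (0.9659, -0.2588); cell (5,2); t to first gridline: x 0.8179, y 1.5068 (then +1.0353 / +3.8637)
    (6,2) via x @ 0.8179  # hit
  → r_1 = 0.8179
beam 2: φ=0°, α=30°
  direction (0.8660, 0.5000); cell (5,2); t to first gridline: x 0.9122, y 1.2200 (then +1.1547 / +2.0000)
    (6,2) via x @ 0.9122  # hit
  → r_2 = 0.9122
beam 3: φ=45°, α=75°
  direction (0.2588, 0.9659); cell (5,2); t to first gridline: x 3.0523, y 0.6315 (then +3.8637 / +1.0353)
    (5,3) via y @ 0.6315  # hit
  → r_3 = 0.6315

ranges = [0.8179, 0.9122, 0.6315]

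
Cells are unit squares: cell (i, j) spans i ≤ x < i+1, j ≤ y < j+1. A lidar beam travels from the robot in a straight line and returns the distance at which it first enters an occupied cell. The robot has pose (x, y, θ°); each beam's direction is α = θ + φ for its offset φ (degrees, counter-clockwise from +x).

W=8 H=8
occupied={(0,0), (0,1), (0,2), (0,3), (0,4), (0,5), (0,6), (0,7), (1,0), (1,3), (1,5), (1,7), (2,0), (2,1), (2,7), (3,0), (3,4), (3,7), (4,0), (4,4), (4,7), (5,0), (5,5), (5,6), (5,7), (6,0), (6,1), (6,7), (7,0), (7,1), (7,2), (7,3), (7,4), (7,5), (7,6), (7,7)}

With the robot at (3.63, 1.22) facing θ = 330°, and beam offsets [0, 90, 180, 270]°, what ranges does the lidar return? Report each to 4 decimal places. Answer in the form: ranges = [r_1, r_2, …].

ranges = [0.4400, 4.3648, 0.7275, 0.2540]

beam 1: φ=0°, α=330°
  direction (0.8660, -0.5000); cell (3,1); t to first gridline: x 0.4272, y 0.4400 (then +1.1547 / +2.0000)
    (4,1) via x @ 0.4272
    (4,0) via y @ 0.4400  # hit
  → r_1 = 0.4400
beam 2: φ=90°, α=60°
  direction (0.5000, 0.8660); cell (3,1); t to first gridline: x 0.7400, y 0.9007 (then +2.0000 / +1.1547)
    (4,1) via x @ 0.7400
    (4,2) via y @ 0.9007
    (4,3) via y @ 2.0554
    (5,3) via x @ 2.7400
    (5,4) via y @ 3.2101
    (5,5) via y @ 4.3648  # hit
  → r_2 = 4.3648
beam 3: φ=180°, α=150°
  direction (-0.8660, 0.5000); cell (3,1); t to first gridline: x 0.7275, y 1.5600 (then +1.1547 / +2.0000)
    (2,1) via x @ 0.7275  # hit
  → r_3 = 0.7275
beam 4: φ=270°, α=240°
  direction (-0.5000, -0.8660); cell (3,1); t to first gridline: x 1.2600, y 0.2540 (then +2.0000 / +1.1547)
    (3,0) via y @ 0.2540  # hit
  → r_4 = 0.2540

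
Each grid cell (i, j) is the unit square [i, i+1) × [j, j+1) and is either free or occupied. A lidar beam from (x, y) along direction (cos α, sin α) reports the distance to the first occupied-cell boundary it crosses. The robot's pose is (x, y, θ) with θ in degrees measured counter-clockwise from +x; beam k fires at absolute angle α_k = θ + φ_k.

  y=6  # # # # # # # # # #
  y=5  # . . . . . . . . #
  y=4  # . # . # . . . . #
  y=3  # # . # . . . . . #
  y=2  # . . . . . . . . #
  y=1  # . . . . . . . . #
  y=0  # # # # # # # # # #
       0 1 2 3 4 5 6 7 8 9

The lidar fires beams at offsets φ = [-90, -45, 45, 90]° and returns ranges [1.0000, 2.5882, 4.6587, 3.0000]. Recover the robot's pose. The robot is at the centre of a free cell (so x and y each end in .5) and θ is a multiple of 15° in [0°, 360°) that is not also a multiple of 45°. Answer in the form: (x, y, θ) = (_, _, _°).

(x, y, θ) = (6.5, 1.5, 60°)

Candidates: 36 free-cell centres × 16 headings = 576 poses. Raycast each; keep the one whose scan matches to 4 dp.
  (4.5, 5.5, 15°): beam 1 = 0.5176 ≠ 1.0000 ✗
  (3.5, 1.5, 255°): beam 1 = 2.5882 ≠ 1.0000 ✗
  (7.5, 3.5, 255°): beam 1 = 2.5882 ≠ 1.0000 ✗
  (3.5, 2.5, 285°): beam 1 = 2.5882 ≠ 1.0000 ✗
  …
  (6.5, 1.5, 60°): r_1=1.0000, r_2=2.5882, r_3=4.6587, r_4=3.0000 — all match ✓
Unique over the lattice → pose = (6.5, 1.5, 60°).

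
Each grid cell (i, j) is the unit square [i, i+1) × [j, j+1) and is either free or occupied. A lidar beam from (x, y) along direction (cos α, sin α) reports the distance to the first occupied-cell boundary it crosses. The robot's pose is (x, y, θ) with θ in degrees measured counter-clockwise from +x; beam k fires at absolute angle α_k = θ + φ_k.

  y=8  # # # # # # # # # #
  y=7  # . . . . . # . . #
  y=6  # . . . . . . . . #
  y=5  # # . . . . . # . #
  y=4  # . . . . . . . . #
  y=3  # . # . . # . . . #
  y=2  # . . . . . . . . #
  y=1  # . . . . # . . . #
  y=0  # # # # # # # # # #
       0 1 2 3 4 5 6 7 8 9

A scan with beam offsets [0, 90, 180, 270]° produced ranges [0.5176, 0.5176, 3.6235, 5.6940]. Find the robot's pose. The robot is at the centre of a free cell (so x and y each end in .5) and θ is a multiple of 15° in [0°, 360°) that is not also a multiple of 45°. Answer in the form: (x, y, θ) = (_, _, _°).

(x, y, θ) = (1.5, 4.5, 105°)

Candidates: 50 free-cell centres × 16 headings = 800 poses. Raycast each; keep the one whose scan matches to 4 dp.
  (5.5, 7.5, 240°): beam 1 = 5.0000 ≠ 0.5176 ✗
  (4.5, 3.5, 150°): beam 1 = 3.0000 ≠ 0.5176 ✗
  (2.5, 2.5, 30°): beam 1 = 2.8868 ≠ 0.5176 ✗
  (4.5, 7.5, 165°): beam 1 = 1.9319 ≠ 0.5176 ✗
  …
  (1.5, 4.5, 105°): r_1=0.5176, r_2=0.5176, r_3=3.6235, r_4=5.6940 — all match ✓
Only this pose fits every beam.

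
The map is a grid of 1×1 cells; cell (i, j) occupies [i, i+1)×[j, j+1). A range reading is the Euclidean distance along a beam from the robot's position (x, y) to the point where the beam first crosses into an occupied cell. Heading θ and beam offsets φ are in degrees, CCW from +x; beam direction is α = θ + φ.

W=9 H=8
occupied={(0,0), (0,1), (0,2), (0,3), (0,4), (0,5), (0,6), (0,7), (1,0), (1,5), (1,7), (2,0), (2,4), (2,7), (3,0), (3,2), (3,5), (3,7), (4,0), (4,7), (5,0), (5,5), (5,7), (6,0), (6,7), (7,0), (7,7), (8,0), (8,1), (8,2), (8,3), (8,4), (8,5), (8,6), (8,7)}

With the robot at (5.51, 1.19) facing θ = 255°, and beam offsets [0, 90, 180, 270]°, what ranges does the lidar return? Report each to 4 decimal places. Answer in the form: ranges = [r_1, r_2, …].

beam 1: φ=0°, α=255°
  dir = (cos 255°, sin 255°) = (-0.2588, -0.9659); from cell (5,1)
  next x-line at t=1.9705, next y-line at t=0.1967; Δt_x=3.8637, Δt_y=1.0353
    y: enter (5,0) at t=0.1967 ← occupied
  → r_1 = 0.1967
beam 2: φ=90°, α=345°
  dir = (cos 345°, sin 345°) = (0.9659, -0.2588); from cell (5,1)
  next x-line at t=0.5073, next y-line at t=0.7341; Δt_x=1.0353, Δt_y=3.8637
    x: enter (6,1) at t=0.5073
    y: enter (6,0) at t=0.7341 ← occupied
  → r_2 = 0.7341
beam 3: φ=180°, α=75°
  dir = (cos 75°, sin 75°) = (0.2588, 0.9659); from cell (5,1)
  next x-line at t=1.8932, next y-line at t=0.8386; Δt_x=3.8637, Δt_y=1.0353
    y: enter (5,2) at t=0.8386
    y: enter (5,3) at t=1.8738
    x: enter (6,3) at t=1.8932
    y: enter (6,4) at t=2.9091
    y: enter (6,5) at t=3.9444
    y: enter (6,6) at t=4.9797
    x: enter (7,6) at t=5.7569
    y: enter (7,7) at t=6.0150 ← occupied
  → r_3 = 6.0150
beam 4: φ=270°, α=165°
  dir = (cos 165°, sin 165°) = (-0.9659, 0.2588); from cell (5,1)
  next x-line at t=0.5280, next y-line at t=3.1296; Δt_x=1.0353, Δt_y=3.8637
    x: enter (4,1) at t=0.5280
    x: enter (3,1) at t=1.5633
    x: enter (2,1) at t=2.5985
    y: enter (2,2) at t=3.1296
    x: enter (1,2) at t=3.6338
    x: enter (0,2) at t=4.6691 ← occupied
  → r_4 = 4.6691

ranges = [0.1967, 0.7341, 6.0150, 4.6691]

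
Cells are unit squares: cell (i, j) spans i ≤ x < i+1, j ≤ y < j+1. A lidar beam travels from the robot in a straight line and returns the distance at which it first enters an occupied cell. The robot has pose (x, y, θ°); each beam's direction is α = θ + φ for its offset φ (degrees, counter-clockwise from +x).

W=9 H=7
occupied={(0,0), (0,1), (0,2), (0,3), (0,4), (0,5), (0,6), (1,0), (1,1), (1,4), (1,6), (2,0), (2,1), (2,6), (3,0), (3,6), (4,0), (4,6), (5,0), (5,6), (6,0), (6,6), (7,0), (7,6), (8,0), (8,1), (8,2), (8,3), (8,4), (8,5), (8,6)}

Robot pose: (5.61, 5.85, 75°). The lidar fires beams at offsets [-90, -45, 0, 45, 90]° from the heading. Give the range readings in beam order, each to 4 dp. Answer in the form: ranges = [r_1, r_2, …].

ranges = [2.4743, 0.3000, 0.1553, 0.1732, 0.5796]

beam 1: φ=-90°, α=345°
  d=(0.9659,-0.2588)  start (5,5)  tX=0.4038 tY=3.2841  stride 1/|dx|=1.0353 1/|dy|=3.8637
    cross x-line → (6,5), t=0.4038
    cross x-line → (7,5), t=1.4390
    cross x-line → (8,5), t=2.4743 (wall)
  → r_1 = 2.4743
beam 2: φ=-45°, α=30°
  d=(0.8660,0.5000)  start (5,5)  tX=0.4503 tY=0.3000  stride 1/|dx|=1.1547 1/|dy|=2.0000
    cross y-line → (5,6), t=0.3000 (wall)
  → r_2 = 0.3000
beam 3: φ=0°, α=75°
  d=(0.2588,0.9659)  start (5,5)  tX=1.5068 tY=0.1553  stride 1/|dx|=3.8637 1/|dy|=1.0353
    cross y-line → (5,6), t=0.1553 (wall)
  → r_3 = 0.1553
beam 4: φ=45°, α=120°
  d=(-0.5000,0.8660)  start (5,5)  tX=1.2200 tY=0.1732  stride 1/|dx|=2.0000 1/|dy|=1.1547
    cross y-line → (5,6), t=0.1732 (wall)
  → r_4 = 0.1732
beam 5: φ=90°, α=165°
  d=(-0.9659,0.2588)  start (5,5)  tX=0.6315 tY=0.5796  stride 1/|dx|=1.0353 1/|dy|=3.8637
    cross y-line → (5,6), t=0.5796 (wall)
  → r_5 = 0.5796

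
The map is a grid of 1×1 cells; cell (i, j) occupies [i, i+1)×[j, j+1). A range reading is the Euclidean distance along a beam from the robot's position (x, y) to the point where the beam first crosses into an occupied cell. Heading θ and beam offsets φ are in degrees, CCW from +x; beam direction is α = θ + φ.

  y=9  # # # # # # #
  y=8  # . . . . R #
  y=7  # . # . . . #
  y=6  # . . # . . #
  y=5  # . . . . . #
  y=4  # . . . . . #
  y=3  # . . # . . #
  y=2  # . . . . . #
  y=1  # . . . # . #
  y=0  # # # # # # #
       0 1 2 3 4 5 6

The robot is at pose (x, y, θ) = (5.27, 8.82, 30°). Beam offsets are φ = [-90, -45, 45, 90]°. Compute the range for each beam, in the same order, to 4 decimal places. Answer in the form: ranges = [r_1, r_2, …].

beam 1: φ=-90°, α=300°
  cosα=0.5000 sinα=-0.8660 | (5,8) | tMaxX 1.4600 tMaxY 0.9469 | tΔX 2.0000 tΔY 1.1547
    t=0.9469 [y] (5,7)
    t=1.4600 [x] (6,7) — stop
  → r_1 = 1.4600
beam 2: φ=-45°, α=345°
  cosα=0.9659 sinα=-0.2588 | (5,8) | tMaxX 0.7558 tMaxY 3.1682 | tΔX 1.0353 tΔY 3.8637
    t=0.7558 [x] (6,8) — stop
  → r_2 = 0.7558
beam 3: φ=45°, α=75°
  cosα=0.2588 sinα=0.9659 | (5,8) | tMaxX 2.8205 tMaxY 0.1863 | tΔX 3.8637 tΔY 1.0353
    t=0.1863 [y] (5,9) — stop
  → r_3 = 0.1863
beam 4: φ=90°, α=120°
  cosα=-0.5000 sinα=0.8660 | (5,8) | tMaxX 0.5400 tMaxY 0.2078 | tΔX 2.0000 tΔY 1.1547
    t=0.2078 [y] (5,9) — stop
  → r_4 = 0.2078

ranges = [1.4600, 0.7558, 0.1863, 0.2078]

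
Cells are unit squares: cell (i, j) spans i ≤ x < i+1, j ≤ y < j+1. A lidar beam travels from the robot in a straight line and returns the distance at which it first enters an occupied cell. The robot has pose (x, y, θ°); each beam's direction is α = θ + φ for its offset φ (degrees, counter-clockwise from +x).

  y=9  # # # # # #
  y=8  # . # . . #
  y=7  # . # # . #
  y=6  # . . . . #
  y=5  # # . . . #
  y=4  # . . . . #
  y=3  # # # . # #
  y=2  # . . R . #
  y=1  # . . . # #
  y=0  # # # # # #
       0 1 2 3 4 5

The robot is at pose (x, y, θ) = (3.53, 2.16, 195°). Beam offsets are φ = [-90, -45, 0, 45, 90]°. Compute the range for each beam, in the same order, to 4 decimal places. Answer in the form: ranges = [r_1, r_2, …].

beam 1: φ=-90°, α=105°
  cosα=-0.2588 sinα=0.9659 | (3,2) | tMaxX 2.0478 tMaxY 0.8696 | tΔX 3.8637 tΔY 1.0353
    t=0.8696 [y] (3,3)
    t=1.9049 [y] (3,4)
    t=2.0478 [x] (2,4)
    t=2.9402 [y] (2,5)
    t=3.9755 [y] (2,6)
    t=5.0107 [y] (2,7) — stop
  → r_1 = 5.0107
beam 2: φ=-45°, α=150°
  cosα=-0.8660 sinα=0.5000 | (3,2) | tMaxX 0.6120 tMaxY 1.6800 | tΔX 1.1547 tΔY 2.0000
    t=0.6120 [x] (2,2)
    t=1.6800 [y] (2,3) — stop
  → r_2 = 1.6800
beam 3: φ=0°, α=195°
  cosα=-0.9659 sinα=-0.2588 | (3,2) | tMaxX 0.5487 tMaxY 0.6182 | tΔX 1.0353 tΔY 3.8637
    t=0.5487 [x] (2,2)
    t=0.6182 [y] (2,1)
    t=1.5840 [x] (1,1)
    t=2.6192 [x] (0,1) — stop
  → r_3 = 2.6192
beam 4: φ=45°, α=240°
  cosα=-0.5000 sinα=-0.8660 | (3,2) | tMaxX 1.0600 tMaxY 0.1848 | tΔX 2.0000 tΔY 1.1547
    t=0.1848 [y] (3,1)
    t=1.0600 [x] (2,1)
    t=1.3395 [y] (2,0) — stop
  → r_4 = 1.3395
beam 5: φ=90°, α=285°
  cosα=0.2588 sinα=-0.9659 | (3,2) | tMaxX 1.8159 tMaxY 0.1656 | tΔX 3.8637 tΔY 1.0353
    t=0.1656 [y] (3,1)
    t=1.2009 [y] (3,0) — stop
  → r_5 = 1.2009

ranges = [5.0107, 1.6800, 2.6192, 1.3395, 1.2009]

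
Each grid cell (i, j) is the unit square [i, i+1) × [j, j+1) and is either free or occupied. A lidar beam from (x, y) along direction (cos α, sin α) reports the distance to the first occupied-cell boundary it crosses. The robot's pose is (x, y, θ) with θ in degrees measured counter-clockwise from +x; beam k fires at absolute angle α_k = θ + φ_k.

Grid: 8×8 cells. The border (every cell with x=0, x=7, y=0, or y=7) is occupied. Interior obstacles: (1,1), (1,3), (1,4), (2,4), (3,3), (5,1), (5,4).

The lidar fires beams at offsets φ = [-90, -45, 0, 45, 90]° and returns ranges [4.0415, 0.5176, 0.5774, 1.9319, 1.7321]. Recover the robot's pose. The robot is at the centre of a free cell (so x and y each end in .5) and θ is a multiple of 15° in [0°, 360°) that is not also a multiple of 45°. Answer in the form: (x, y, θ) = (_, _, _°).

(x, y, θ) = (3.5, 2.5, 120°)

The pose lattice has 29·16 = 464 candidates. Test each by forward raycasting.
  (4.5, 5.5, 75°): beam 1 = 2.5882 ≠ 4.0415 ✗
  (3.5, 4.5, 75°): beam 1 = 1.5529 ≠ 4.0415 ✗
  (2.5, 2.5, 285°): beam 1 = 1.5529 ≠ 4.0415 ✗
  …
  (3.5, 2.5, 120°): r_1=4.0415, r_2=0.5176, r_3=0.5774, r_4=1.9319, r_5=1.7321 — all match ✓
Unique over the lattice → pose = (3.5, 2.5, 120°).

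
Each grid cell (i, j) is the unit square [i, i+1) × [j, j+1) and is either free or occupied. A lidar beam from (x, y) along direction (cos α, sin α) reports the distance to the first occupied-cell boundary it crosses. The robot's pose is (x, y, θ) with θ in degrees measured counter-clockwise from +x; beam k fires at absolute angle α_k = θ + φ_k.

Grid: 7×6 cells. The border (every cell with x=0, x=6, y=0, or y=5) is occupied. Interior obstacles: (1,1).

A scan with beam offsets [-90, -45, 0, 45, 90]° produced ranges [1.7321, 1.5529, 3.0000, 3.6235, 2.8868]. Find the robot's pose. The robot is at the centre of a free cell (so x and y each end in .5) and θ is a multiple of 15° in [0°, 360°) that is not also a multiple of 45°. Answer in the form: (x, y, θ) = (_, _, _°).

Candidates: 19 free-cell centres × 16 headings = 304 poses. Raycast each; keep the one whose scan matches to 4 dp.
  (4.5, 3.5, 210°): beam 2 = 3.6235 ≠ 1.5529 ✗
  (3.5, 4.5, 150°): beam 1 = 0.5774 ≠ 1.7321 ✗
  (4.5, 4.5, 150°): beam 1 = 0.5774 ≠ 1.7321 ✗
  (1.5, 2.5, 15°): beam 1 = 0.5176 ≠ 1.7321 ✗
  (5.5, 2.5, 120°): beam 1 = 0.5774 ≠ 1.7321 ✗
  …
  (4.5, 3.5, 150°): r_1=1.7321, r_2=1.5529, r_3=3.0000, r_4=3.6235, r_5=2.8868 — all match ✓
Unique over the lattice → pose = (4.5, 3.5, 150°).

(x, y, θ) = (4.5, 3.5, 150°)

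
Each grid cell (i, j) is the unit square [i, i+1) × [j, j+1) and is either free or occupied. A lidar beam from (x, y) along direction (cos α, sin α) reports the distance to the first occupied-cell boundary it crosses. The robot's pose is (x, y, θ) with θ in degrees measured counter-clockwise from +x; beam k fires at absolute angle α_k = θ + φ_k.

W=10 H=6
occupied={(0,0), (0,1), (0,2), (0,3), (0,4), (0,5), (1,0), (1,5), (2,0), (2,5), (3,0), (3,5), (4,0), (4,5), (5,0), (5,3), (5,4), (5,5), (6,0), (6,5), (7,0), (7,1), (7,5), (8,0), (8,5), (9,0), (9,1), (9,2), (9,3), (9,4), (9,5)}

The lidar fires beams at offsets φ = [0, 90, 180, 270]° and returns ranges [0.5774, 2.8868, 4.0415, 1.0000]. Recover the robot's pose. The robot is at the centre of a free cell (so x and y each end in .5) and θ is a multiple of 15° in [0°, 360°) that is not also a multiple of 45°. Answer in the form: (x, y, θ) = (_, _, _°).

(x, y, θ) = (3.5, 4.5, 120°)

The pose lattice has 29·16 = 464 candidates. Test each by forward raycasting.
  (4.5, 4.5, 195°): beam 1 = 3.6235 ≠ 0.5774 ✗
  (1.5, 4.5, 105°): beam 1 = 0.5176 ≠ 0.5774 ✗
  (1.5, 1.5, 120°): beam 1 = 1.0000 ≠ 0.5774 ✗
  (3.5, 3.5, 255°): beam 1 = 2.5882 ≠ 0.5774 ✗
  …
  (3.5, 4.5, 120°): r_1=0.5774, r_2=2.8868, r_3=4.0415, r_4=1.0000 — all match ✓
Only this pose fits every beam.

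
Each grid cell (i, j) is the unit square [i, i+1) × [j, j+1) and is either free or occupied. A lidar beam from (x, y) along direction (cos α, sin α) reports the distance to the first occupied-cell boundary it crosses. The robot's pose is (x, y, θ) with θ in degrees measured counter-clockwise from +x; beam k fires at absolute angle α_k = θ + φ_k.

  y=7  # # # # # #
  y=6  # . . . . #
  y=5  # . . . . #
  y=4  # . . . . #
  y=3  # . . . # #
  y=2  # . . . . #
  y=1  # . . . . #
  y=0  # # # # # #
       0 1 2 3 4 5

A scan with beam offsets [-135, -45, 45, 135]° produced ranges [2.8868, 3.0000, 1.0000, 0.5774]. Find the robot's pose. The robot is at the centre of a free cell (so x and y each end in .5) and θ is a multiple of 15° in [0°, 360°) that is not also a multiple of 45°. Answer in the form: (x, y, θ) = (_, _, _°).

The pose lattice has 23·16 = 368 candidates. Test each by forward raycasting.
  (1.5, 1.5, 285°): beam 1 = 0.5774 ≠ 2.8868 ✗
  (3.5, 1.5, 210°): beam 1 = 1.9319 ≠ 2.8868 ✗
  (3.5, 5.5, 150°): beam 1 = 1.5529 ≠ 2.8868 ✗
  …
  (2.5, 1.5, 165°): r_1=2.8868, r_2=3.0000, r_3=1.0000, r_4=0.5774 — all match ✓
Only this pose fits every beam.

(x, y, θ) = (2.5, 1.5, 165°)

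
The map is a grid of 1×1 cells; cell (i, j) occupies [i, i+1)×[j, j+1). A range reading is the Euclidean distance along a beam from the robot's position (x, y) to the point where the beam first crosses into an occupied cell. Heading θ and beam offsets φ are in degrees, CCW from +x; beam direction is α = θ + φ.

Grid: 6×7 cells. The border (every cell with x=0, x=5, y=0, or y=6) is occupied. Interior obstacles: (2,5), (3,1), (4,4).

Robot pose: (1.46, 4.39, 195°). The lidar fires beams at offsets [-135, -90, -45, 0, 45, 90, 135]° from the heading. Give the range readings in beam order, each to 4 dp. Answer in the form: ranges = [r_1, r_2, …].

beam 1: φ=-135°, α=60°
  cosα=0.5000 sinα=0.8660 | (1,4) | tMaxX 1.0800 tMaxY 0.7044 | tΔX 2.0000 tΔY 1.1547
    t=0.7044 [y] (1,5)
    t=1.0800 [x] (2,5) — stop
  → r_1 = 1.0800
beam 2: φ=-90°, α=105°
  cosα=-0.2588 sinα=0.9659 | (1,4) | tMaxX 1.7773 tMaxY 0.6315 | tΔX 3.8637 tΔY 1.0353
    t=0.6315 [y] (1,5)
    t=1.6668 [y] (1,6) — stop
  → r_2 = 1.6668
beam 3: φ=-45°, α=150°
  cosα=-0.8660 sinα=0.5000 | (1,4) | tMaxX 0.5312 tMaxY 1.2200 | tΔX 1.1547 tΔY 2.0000
    t=0.5312 [x] (0,4) — stop
  → r_3 = 0.5312
beam 4: φ=0°, α=195°
  cosα=-0.9659 sinα=-0.2588 | (1,4) | tMaxX 0.4762 tMaxY 1.5068 | tΔX 1.0353 tΔY 3.8637
    t=0.4762 [x] (0,4) — stop
  → r_4 = 0.4762
beam 5: φ=45°, α=240°
  cosα=-0.5000 sinα=-0.8660 | (1,4) | tMaxX 0.9200 tMaxY 0.4503 | tΔX 2.0000 tΔY 1.1547
    t=0.4503 [y] (1,3)
    t=0.9200 [x] (0,3) — stop
  → r_5 = 0.9200
beam 6: φ=90°, α=285°
  cosα=0.2588 sinα=-0.9659 | (1,4) | tMaxX 2.0864 tMaxY 0.4038 | tΔX 3.8637 tΔY 1.0353
    t=0.4038 [y] (1,3)
    t=1.4390 [y] (1,2)
    t=2.0864 [x] (2,2)
    t=2.4743 [y] (2,1)
    t=3.5096 [y] (2,0) — stop
  → r_6 = 3.5096
beam 7: φ=135°, α=330°
  cosα=0.8660 sinα=-0.5000 | (1,4) | tMaxX 0.6235 tMaxY 0.7800 | tΔX 1.1547 tΔY 2.0000
    t=0.6235 [x] (2,4)
    t=0.7800 [y] (2,3)
    t=1.7782 [x] (3,3)
    t=2.7800 [y] (3,2)
    t=2.9329 [x] (4,2)
    t=4.0876 [x] (5,2) — stop
  → r_7 = 4.0876

ranges = [1.0800, 1.6668, 0.5312, 0.4762, 0.9200, 3.5096, 4.0876]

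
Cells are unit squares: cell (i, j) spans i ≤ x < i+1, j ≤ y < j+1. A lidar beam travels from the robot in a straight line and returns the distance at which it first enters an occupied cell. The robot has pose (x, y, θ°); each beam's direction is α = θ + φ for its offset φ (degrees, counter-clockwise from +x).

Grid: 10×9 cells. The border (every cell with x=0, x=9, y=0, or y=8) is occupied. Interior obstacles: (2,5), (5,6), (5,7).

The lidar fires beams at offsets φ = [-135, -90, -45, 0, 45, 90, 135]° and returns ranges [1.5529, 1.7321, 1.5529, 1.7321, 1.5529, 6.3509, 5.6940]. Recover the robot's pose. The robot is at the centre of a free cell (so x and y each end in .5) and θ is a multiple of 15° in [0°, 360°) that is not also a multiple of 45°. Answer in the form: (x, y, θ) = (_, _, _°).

(x, y, θ) = (7.5, 6.5, 150°)

Enumerate (i+0.5, j+0.5, θ) over the 53 free cells and 16 admissible headings. For each, cast all 7 beams and compare to the given ranges.
  (3.5, 6.5, 150°): beam 4 = 2.8868 ≠ 1.7321 ✗
  (2.5, 1.5, 75°): beam 1 = 0.5774 ≠ 1.5529 ✗
  (1.5, 4.5, 195°): beam 1 = 1.0000 ≠ 1.5529 ✗
  (2.5, 1.5, 240°): beam 1 = 5.7956 ≠ 1.5529 ✗
  (1.5, 5.5, 300°): beam 1 = 0.5176 ≠ 1.5529 ✗
  …
  (7.5, 6.5, 150°): r_1=1.5529, r_2=1.7321, r_3=1.5529, r_4=1.7321, r_5=1.5529, r_6=6.3509, r_7=5.6940 — all match ✓
No second candidate reproduces the full scan.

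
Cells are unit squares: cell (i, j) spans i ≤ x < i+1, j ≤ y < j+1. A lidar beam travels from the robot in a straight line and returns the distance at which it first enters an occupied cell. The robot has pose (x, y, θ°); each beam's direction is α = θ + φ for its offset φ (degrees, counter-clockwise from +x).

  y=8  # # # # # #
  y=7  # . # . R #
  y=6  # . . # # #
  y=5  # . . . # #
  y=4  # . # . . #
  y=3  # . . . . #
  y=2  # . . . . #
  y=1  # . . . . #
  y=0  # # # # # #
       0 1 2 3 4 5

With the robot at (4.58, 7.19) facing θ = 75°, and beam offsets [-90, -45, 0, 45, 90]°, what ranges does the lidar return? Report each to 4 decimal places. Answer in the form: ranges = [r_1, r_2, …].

ranges = [0.4348, 0.4850, 0.8386, 0.9353, 1.6357]

beam 1: φ=-90°, α=345°
  d=(0.9659,-0.2588)  start (4,7)  tX=0.4348 tY=0.7341  stride 1/|dx|=1.0353 1/|dy|=3.8637
    cross x-line → (5,7), t=0.4348 (wall)
  → r_1 = 0.4348
beam 2: φ=-45°, α=30°
  d=(0.8660,0.5000)  start (4,7)  tX=0.4850 tY=1.6200  stride 1/|dx|=1.1547 1/|dy|=2.0000
    cross x-line → (5,7), t=0.4850 (wall)
  → r_2 = 0.4850
beam 3: φ=0°, α=75°
  d=(0.2588,0.9659)  start (4,7)  tX=1.6228 tY=0.8386  stride 1/|dx|=3.8637 1/|dy|=1.0353
    cross y-line → (4,8), t=0.8386 (wall)
  → r_3 = 0.8386
beam 4: φ=45°, α=120°
  d=(-0.5000,0.8660)  start (4,7)  tX=1.1600 tY=0.9353  stride 1/|dx|=2.0000 1/|dy|=1.1547
    cross y-line → (4,8), t=0.9353 (wall)
  → r_4 = 0.9353
beam 5: φ=90°, α=165°
  d=(-0.9659,0.2588)  start (4,7)  tX=0.6005 tY=3.1296  stride 1/|dx|=1.0353 1/|dy|=3.8637
    cross x-line → (3,7), t=0.6005
    cross x-line → (2,7), t=1.6357 (wall)
  → r_5 = 1.6357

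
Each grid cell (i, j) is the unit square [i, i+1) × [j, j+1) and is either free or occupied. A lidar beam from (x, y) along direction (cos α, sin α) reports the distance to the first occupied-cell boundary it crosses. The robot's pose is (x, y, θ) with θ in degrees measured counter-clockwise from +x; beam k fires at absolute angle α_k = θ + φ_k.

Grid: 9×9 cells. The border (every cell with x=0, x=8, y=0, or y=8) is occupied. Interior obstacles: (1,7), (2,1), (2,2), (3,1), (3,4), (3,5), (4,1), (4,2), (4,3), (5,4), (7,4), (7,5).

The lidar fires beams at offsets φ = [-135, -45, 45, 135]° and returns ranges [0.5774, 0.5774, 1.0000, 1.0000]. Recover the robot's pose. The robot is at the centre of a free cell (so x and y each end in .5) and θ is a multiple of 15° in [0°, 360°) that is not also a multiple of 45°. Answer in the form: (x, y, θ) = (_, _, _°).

(x, y, θ) = (3.5, 3.5, 165°)

Enumerate (i+0.5, j+0.5, θ) over the 37 free cells and 16 admissible headings. For each, cast all 4 beams and compare to the given ranges.
  (7.5, 3.5, 240°): beam 1 = 0.5176 ≠ 0.5774 ✗
  (6.5, 3.5, 150°): beam 1 = 1.5529 ≠ 0.5774 ✗
  (6.5, 4.5, 345°): beam 2 = 3.0000 ≠ 0.5774 ✗
  …
  (3.5, 3.5, 165°): r_1=0.5774, r_2=0.5774, r_3=1.0000, r_4=1.0000 — all match ✓
Only this pose fits every beam.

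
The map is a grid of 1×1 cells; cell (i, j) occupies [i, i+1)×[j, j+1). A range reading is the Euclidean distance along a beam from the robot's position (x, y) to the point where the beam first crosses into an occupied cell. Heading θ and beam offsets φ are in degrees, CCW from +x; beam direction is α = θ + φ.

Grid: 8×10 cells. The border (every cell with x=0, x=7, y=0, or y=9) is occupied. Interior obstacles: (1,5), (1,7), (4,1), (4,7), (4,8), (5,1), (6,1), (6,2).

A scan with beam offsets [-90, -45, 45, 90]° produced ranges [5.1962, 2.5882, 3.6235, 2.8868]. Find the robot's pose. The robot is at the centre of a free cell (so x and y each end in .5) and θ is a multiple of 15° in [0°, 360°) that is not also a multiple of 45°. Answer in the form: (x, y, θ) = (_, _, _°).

The pose lattice has 40·16 = 640 candidates. Test each by forward raycasting.
  (3.5, 1.5, 255°): beam 1 = 2.5882 ≠ 5.1962 ✗
  (3.5, 2.5, 285°): beam 1 = 2.5882 ≠ 5.1962 ✗
  (2.5, 2.5, 240°): beam 1 = 1.7321 ≠ 5.1962 ✗
  (6.5, 6.5, 120°): beam 1 = 0.5774 ≠ 5.1962 ✗
  …
  (4.5, 4.5, 210°): r_1=5.1962, r_2=2.5882, r_3=3.6235, r_4=2.8868 — all match ✓
Only this pose fits every beam.

(x, y, θ) = (4.5, 4.5, 210°)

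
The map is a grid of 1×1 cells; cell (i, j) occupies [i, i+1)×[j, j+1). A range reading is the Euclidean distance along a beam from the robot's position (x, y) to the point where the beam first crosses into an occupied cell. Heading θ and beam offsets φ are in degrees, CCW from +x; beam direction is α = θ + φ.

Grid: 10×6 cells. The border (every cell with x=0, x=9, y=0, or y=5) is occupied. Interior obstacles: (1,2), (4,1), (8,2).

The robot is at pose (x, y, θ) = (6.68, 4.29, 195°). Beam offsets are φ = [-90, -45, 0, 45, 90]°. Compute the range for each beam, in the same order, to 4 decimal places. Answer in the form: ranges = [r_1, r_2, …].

beam 1: φ=-90°, α=105°
  dir = (cos 105°, sin 105°) = (-0.2588, 0.9659); from cell (6,4)
  next x-line at t=2.6273, next y-line at t=0.7350; Δt_x=3.8637, Δt_y=1.0353
    y: enter (6,5) at t=0.7350 ← occupied
  → r_1 = 0.7350
beam 2: φ=-45°, α=150°
  dir = (cos 150°, sin 150°) = (-0.8660, 0.5000); from cell (6,4)
  next x-line at t=0.7852, next y-line at t=1.4200; Δt_x=1.1547, Δt_y=2.0000
    x: enter (5,4) at t=0.7852
    y: enter (5,5) at t=1.4200 ← occupied
  → r_2 = 1.4200
beam 3: φ=0°, α=195°
  dir = (cos 195°, sin 195°) = (-0.9659, -0.2588); from cell (6,4)
  next x-line at t=0.7040, next y-line at t=1.1205; Δt_x=1.0353, Δt_y=3.8637
    x: enter (5,4) at t=0.7040
    y: enter (5,3) at t=1.1205
    x: enter (4,3) at t=1.7393
    x: enter (3,3) at t=2.7745
    x: enter (2,3) at t=3.8098
    x: enter (1,3) at t=4.8451
    y: enter (1,2) at t=4.9842 ← occupied
  → r_3 = 4.9842
beam 4: φ=45°, α=240°
  dir = (cos 240°, sin 240°) = (-0.5000, -0.8660); from cell (6,4)
  next x-line at t=1.3600, next y-line at t=0.3349; Δt_x=2.0000, Δt_y=1.1547
    y: enter (6,3) at t=0.3349
    x: enter (5,3) at t=1.3600
    y: enter (5,2) at t=1.4896
    y: enter (5,1) at t=2.6443
    x: enter (4,1) at t=3.3600 ← occupied
  → r_4 = 3.3600
beam 5: φ=90°, α=285°
  dir = (cos 285°, sin 285°) = (0.2588, -0.9659); from cell (6,4)
  next x-line at t=1.2364, next y-line at t=0.3002; Δt_x=3.8637, Δt_y=1.0353
    y: enter (6,3) at t=0.3002
    x: enter (7,3) at t=1.2364
    y: enter (7,2) at t=1.3355
    y: enter (7,1) at t=2.3708
    y: enter (7,0) at t=3.4061 ← occupied
  → r_5 = 3.4061

ranges = [0.7350, 1.4200, 4.9842, 3.3600, 3.4061]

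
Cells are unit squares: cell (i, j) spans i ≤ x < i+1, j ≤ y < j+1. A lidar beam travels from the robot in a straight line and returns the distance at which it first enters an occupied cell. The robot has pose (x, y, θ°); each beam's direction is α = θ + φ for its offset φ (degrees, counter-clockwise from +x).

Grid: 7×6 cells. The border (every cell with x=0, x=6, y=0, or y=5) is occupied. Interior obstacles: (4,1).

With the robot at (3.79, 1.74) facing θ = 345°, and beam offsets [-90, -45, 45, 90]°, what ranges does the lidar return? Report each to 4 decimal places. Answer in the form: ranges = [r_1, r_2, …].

ranges = [0.7661, 0.4200, 0.2425, 3.3750]

beam 1: φ=-90°, α=255°
  direction (-0.2588, -0.9659); cell (3,1); t to first gridline: x 3.0523, y 0.7661 (then +3.8637 / +1.0353)
    (3,0) via y @ 0.7661  # hit
  → r_1 = 0.7661
beam 2: φ=-45°, α=300°
  direction (0.5000, -0.8660); cell (3,1); t to first gridline: x 0.4200, y 0.8545 (then +2.0000 / +1.1547)
    (4,1) via x @ 0.4200  # hit
  → r_2 = 0.4200
beam 3: φ=45°, α=30°
  direction (0.8660, 0.5000); cell (3,1); t to first gridline: x 0.2425, y 0.5200 (then +1.1547 / +2.0000)
    (4,1) via x @ 0.2425  # hit
  → r_3 = 0.2425
beam 4: φ=90°, α=75°
  direction (0.2588, 0.9659); cell (3,1); t to first gridline: x 0.8114, y 0.2692 (then +3.8637 / +1.0353)
    (3,2) via y @ 0.2692
    (4,2) via x @ 0.8114
    (4,3) via y @ 1.3044
    (4,4) via y @ 2.3397
    (4,5) via y @ 3.3750  # hit
  → r_4 = 3.3750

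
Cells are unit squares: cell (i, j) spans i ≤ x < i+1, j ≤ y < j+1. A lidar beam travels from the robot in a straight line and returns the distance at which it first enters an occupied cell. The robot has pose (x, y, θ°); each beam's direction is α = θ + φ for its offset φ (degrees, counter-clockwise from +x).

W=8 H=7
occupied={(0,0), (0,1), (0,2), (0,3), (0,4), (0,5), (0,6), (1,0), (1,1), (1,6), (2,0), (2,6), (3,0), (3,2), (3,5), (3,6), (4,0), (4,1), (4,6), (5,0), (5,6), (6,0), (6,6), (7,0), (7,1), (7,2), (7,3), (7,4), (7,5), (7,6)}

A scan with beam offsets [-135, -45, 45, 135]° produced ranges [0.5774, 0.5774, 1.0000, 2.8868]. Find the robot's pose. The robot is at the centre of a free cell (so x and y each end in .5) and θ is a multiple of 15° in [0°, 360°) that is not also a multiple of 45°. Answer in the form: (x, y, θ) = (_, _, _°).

(x, y, θ) = (6.5, 1.5, 15°)

Candidates: 26 free-cell centres × 16 headings = 416 poses. Raycast each; keep the one whose scan matches to 4 dp.
  (2.5, 5.5, 15°): beam 1 = 3.0000 ≠ 0.5774 ✗
  (4.5, 4.5, 240°): beam 1 = 1.5529 ≠ 0.5774 ✗
  (1.5, 3.5, 195°): beam 1 = 2.8868 ≠ 0.5774 ✗
  (2.5, 2.5, 255°): beam 1 = 3.0000 ≠ 0.5774 ✗
  (1.5, 2.5, 165°): beam 1 = 6.3509 ≠ 0.5774 ✗
  …
  (6.5, 1.5, 15°): r_1=0.5774, r_2=0.5774, r_3=1.0000, r_4=2.8868 — all match ✓
Unique over the lattice → pose = (6.5, 1.5, 15°).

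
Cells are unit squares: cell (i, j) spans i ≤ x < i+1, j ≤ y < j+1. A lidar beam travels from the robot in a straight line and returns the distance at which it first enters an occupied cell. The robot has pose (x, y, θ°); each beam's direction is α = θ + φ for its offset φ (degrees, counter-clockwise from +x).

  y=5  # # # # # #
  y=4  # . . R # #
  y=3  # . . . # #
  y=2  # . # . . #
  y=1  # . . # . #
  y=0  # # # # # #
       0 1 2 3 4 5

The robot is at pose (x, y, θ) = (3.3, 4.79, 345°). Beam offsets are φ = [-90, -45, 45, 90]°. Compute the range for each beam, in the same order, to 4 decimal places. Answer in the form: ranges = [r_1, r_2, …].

beam 1: φ=-90°, α=255°
  dir = (cos 255°, sin 255°) = (-0.2588, -0.9659); from cell (3,4)
  next x-line at t=1.1591, next y-line at t=0.8179; Δt_x=3.8637, Δt_y=1.0353
    y: enter (3,3) at t=0.8179
    x: enter (2,3) at t=1.1591
    y: enter (2,2) at t=1.8531 ← occupied
  → r_1 = 1.8531
beam 2: φ=-45°, α=300°
  dir = (cos 300°, sin 300°) = (0.5000, -0.8660); from cell (3,4)
  next x-line at t=1.4000, next y-line at t=0.9122; Δt_x=2.0000, Δt_y=1.1547
    y: enter (3,3) at t=0.9122
    x: enter (4,3) at t=1.4000 ← occupied
  → r_2 = 1.4000
beam 3: φ=45°, α=30°
  dir = (cos 30°, sin 30°) = (0.8660, 0.5000); from cell (3,4)
  next x-line at t=0.8083, next y-line at t=0.4200; Δt_x=1.1547, Δt_y=2.0000
    y: enter (3,5) at t=0.4200 ← occupied
  → r_3 = 0.4200
beam 4: φ=90°, α=75°
  dir = (cos 75°, sin 75°) = (0.2588, 0.9659); from cell (3,4)
  next x-line at t=2.7046, next y-line at t=0.2174; Δt_x=3.8637, Δt_y=1.0353
    y: enter (3,5) at t=0.2174 ← occupied
  → r_4 = 0.2174

ranges = [1.8531, 1.4000, 0.4200, 0.2174]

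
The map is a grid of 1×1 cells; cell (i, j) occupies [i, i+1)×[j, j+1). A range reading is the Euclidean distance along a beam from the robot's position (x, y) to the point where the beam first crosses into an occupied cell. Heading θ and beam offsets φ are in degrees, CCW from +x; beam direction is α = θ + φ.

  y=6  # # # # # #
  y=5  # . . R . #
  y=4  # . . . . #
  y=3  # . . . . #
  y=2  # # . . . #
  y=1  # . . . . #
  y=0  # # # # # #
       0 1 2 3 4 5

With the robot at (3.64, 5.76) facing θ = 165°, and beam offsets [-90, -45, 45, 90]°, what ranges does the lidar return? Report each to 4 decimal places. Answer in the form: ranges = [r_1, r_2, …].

beam 1: φ=-90°, α=75°
  dir = (cos 75°, sin 75°) = (0.2588, 0.9659); from cell (3,5)
  next x-line at t=1.3909, next y-line at t=0.2485; Δt_x=3.8637, Δt_y=1.0353
    y: enter (3,6) at t=0.2485 ← occupied
  → r_1 = 0.2485
beam 2: φ=-45°, α=120°
  dir = (cos 120°, sin 120°) = (-0.5000, 0.8660); from cell (3,5)
  next x-line at t=1.2800, next y-line at t=0.2771; Δt_x=2.0000, Δt_y=1.1547
    y: enter (3,6) at t=0.2771 ← occupied
  → r_2 = 0.2771
beam 3: φ=45°, α=210°
  dir = (cos 210°, sin 210°) = (-0.8660, -0.5000); from cell (3,5)
  next x-line at t=0.7390, next y-line at t=1.5200; Δt_x=1.1547, Δt_y=2.0000
    x: enter (2,5) at t=0.7390
    y: enter (2,4) at t=1.5200
    x: enter (1,4) at t=1.8937
    x: enter (0,4) at t=3.0484 ← occupied
  → r_3 = 3.0484
beam 4: φ=90°, α=255°
  dir = (cos 255°, sin 255°) = (-0.2588, -0.9659); from cell (3,5)
  next x-line at t=2.4728, next y-line at t=0.7868; Δt_x=3.8637, Δt_y=1.0353
    y: enter (3,4) at t=0.7868
    y: enter (3,3) at t=1.8221
    x: enter (2,3) at t=2.4728
    y: enter (2,2) at t=2.8574
    y: enter (2,1) at t=3.8926
    y: enter (2,0) at t=4.9279 ← occupied
  → r_4 = 4.9279

ranges = [0.2485, 0.2771, 3.0484, 4.9279]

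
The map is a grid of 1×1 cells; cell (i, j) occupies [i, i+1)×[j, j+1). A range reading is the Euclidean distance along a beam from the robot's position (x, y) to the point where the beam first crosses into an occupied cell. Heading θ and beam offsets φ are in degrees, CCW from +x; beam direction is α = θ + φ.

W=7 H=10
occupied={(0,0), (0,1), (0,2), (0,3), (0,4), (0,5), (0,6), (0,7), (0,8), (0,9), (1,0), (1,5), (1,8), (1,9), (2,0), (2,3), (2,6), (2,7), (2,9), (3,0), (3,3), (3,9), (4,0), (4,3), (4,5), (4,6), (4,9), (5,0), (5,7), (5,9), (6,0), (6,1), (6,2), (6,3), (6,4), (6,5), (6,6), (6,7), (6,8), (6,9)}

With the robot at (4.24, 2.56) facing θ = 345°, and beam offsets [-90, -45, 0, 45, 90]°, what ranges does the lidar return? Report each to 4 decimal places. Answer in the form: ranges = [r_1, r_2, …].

beam 1: φ=-90°, α=255°
  direction (-0.2588, -0.9659); cell (4,2); t to first gridline: x 0.9273, y 0.5798 (then +3.8637 / +1.0353)
    (4,1) via y @ 0.5798
    (3,1) via x @ 0.9273
    (3,0) via y @ 1.6150  # hit
  → r_1 = 1.6150
beam 2: φ=-45°, α=300°
  direction (0.5000, -0.8660); cell (4,2); t to first gridline: x 1.5200, y 0.6466 (then +2.0000 / +1.1547)
    (4,1) via y @ 0.6466
    (5,1) via x @ 1.5200
    (5,0) via y @ 1.8013  # hit
  → r_2 = 1.8013
beam 3: φ=0°, α=345°
  direction (0.9659, -0.2588); cell (4,2); t to first gridline: x 0.7868, y 2.1637 (then +1.0353 / +3.8637)
    (5,2) via x @ 0.7868
    (6,2) via x @ 1.8221  # hit
  → r_3 = 1.8221
beam 4: φ=45°, α=30°
  direction (0.8660, 0.5000); cell (4,2); t to first gridline: x 0.8776, y 0.8800 (then +1.1547 / +2.0000)
    (5,2) via x @ 0.8776
    (5,3) via y @ 0.8800
    (6,3) via x @ 2.0323  # hit
  → r_4 = 2.0323
beam 5: φ=90°, α=75°
  direction (0.2588, 0.9659); cell (4,2); t to first gridline: x 2.9364, y 0.4555 (then +3.8637 / +1.0353)
    (4,3) via y @ 0.4555  # hit
  → r_5 = 0.4555

ranges = [1.6150, 1.8013, 1.8221, 2.0323, 0.4555]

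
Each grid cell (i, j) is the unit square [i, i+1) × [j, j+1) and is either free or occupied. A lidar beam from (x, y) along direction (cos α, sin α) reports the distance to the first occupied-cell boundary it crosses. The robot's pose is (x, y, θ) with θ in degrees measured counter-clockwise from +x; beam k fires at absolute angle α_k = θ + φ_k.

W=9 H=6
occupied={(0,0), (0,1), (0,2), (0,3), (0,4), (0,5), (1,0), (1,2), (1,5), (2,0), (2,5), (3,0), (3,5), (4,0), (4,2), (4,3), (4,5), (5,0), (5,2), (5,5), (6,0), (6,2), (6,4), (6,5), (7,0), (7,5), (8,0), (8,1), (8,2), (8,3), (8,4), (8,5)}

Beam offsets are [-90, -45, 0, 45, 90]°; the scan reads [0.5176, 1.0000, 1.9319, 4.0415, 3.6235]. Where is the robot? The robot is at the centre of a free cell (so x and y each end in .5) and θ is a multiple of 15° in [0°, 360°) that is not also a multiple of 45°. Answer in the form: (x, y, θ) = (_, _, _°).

Enumerate (i+0.5, j+0.5, θ) over the 22 free cells and 16 admissible headings. For each, cast all 5 beams and compare to the given ranges.
  (2.5, 3.5, 285°): beam 1 = 1.5529 ≠ 0.5176 ✗
  (3.5, 3.5, 300°): beam 1 = 1.7321 ≠ 0.5176 ✗
  (1.5, 4.5, 345°): beam 1 = 1.5529 ≠ 0.5176 ✗
  …
  (2.5, 1.5, 15°): r_1=0.5176, r_2=1.0000, r_3=1.9319, r_4=4.0415, r_5=3.6235 — all match ✓
Unique over the lattice → pose = (2.5, 1.5, 15°).

(x, y, θ) = (2.5, 1.5, 15°)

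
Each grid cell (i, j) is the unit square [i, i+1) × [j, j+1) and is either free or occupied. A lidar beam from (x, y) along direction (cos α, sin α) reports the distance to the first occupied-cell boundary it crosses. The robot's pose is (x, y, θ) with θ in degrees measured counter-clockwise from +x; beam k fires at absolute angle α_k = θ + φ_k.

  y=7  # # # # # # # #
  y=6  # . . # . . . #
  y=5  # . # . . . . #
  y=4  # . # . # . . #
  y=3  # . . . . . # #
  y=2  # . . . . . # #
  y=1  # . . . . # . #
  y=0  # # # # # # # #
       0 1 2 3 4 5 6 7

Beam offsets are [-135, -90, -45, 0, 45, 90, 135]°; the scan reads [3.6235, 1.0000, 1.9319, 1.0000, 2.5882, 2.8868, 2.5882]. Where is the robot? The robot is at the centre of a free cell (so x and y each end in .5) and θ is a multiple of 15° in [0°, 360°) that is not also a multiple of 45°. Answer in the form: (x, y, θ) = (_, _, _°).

(x, y, θ) = (3.5, 3.5, 150°)

Enumerate (i+0.5, j+0.5, θ) over the 29 free cells and 16 admissible headings. For each, cast all 7 beams and compare to the given ranges.
  (2.5, 1.5, 30°): beam 1 = 0.5176 ≠ 3.6235 ✗
  (4.5, 3.5, 15°): beam 1 = 2.8868 ≠ 3.6235 ✗
  (2.5, 1.5, 75°): beam 1 = 0.5774 ≠ 3.6235 ✗
  (4.5, 6.5, 240°): beam 1 = 0.5176 ≠ 3.6235 ✗
  …
  (3.5, 3.5, 150°): r_1=3.6235, r_2=1.0000, r_3=1.9319, r_4=1.0000, r_5=2.5882, r_6=2.8868, r_7=2.5882 — all match ✓
Only this pose fits every beam.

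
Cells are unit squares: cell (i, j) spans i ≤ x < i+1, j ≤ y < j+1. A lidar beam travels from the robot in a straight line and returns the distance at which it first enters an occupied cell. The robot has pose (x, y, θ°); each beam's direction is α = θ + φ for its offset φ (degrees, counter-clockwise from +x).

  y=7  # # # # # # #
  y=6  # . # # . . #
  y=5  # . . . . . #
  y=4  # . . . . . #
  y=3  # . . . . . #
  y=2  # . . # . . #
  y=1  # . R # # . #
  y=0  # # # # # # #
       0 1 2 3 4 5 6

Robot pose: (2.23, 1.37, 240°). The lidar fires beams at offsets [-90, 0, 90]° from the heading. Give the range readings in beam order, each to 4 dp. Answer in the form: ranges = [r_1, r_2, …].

ranges = [1.4203, 0.4272, 0.7400]

beam 1: φ=-90°, α=150°
  dir = (cos 150°, sin 150°) = (-0.8660, 0.5000); from cell (2,1)
  next x-line at t=0.2656, next y-line at t=1.2600; Δt_x=1.1547, Δt_y=2.0000
    x: enter (1,1) at t=0.2656
    y: enter (1,2) at t=1.2600
    x: enter (0,2) at t=1.4203 ← occupied
  → r_1 = 1.4203
beam 2: φ=0°, α=240°
  dir = (cos 240°, sin 240°) = (-0.5000, -0.8660); from cell (2,1)
  next x-line at t=0.4600, next y-line at t=0.4272; Δt_x=2.0000, Δt_y=1.1547
    y: enter (2,0) at t=0.4272 ← occupied
  → r_2 = 0.4272
beam 3: φ=90°, α=330°
  dir = (cos 330°, sin 330°) = (0.8660, -0.5000); from cell (2,1)
  next x-line at t=0.8891, next y-line at t=0.7400; Δt_x=1.1547, Δt_y=2.0000
    y: enter (2,0) at t=0.7400 ← occupied
  → r_3 = 0.7400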